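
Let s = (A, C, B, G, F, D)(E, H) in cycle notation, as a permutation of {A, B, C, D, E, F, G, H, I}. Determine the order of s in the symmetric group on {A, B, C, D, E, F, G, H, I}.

The cycle type of s is (6, 2, 1).
Since disjoint cycles commute, ord(s) = lcm(6, 2) = 6.

6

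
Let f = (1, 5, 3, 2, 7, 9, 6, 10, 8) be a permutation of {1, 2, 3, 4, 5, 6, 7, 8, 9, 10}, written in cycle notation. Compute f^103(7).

8

7 lies in the 9-cycle (1, 5, 3, 2, 7, 9, 6, 10, 8).
Powers repeat with period 9 on this cycle, and 103 mod 9 = 4, so f^103(7) = f^4(7).
Advancing 4 steps from 7: 7 → 9 → 6 → 10 → 8.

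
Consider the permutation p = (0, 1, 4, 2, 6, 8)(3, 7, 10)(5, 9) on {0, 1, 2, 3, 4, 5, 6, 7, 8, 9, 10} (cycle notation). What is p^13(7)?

7 lies in the 3-cycle (3, 7, 10).
Powers repeat with period 3 on this cycle, and 13 mod 3 = 1, so p^13(7) = p^1(7).
Stepping 1 place around the cycle: 7 → 10.

10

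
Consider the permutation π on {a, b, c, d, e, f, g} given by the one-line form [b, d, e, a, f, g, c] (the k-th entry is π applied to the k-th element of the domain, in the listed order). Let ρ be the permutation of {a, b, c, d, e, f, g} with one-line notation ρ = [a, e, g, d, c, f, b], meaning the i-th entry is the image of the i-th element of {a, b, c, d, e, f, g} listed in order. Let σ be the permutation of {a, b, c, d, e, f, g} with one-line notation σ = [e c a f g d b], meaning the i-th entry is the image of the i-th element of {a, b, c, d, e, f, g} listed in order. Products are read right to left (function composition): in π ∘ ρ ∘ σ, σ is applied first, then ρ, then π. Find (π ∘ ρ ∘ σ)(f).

a

(π ∘ ρ ∘ σ)(f) = π(ρ(σ(f))). σ(f) = d, then ρ(d) = d, then π(d) = a, so the result is a.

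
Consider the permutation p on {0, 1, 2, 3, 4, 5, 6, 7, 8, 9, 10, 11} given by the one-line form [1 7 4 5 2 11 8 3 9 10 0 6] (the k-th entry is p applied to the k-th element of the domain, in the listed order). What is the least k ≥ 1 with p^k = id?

10

The disjoint-cycle form of p has cycle lengths 10, 2.
The order is lcm(10, 2) = 10.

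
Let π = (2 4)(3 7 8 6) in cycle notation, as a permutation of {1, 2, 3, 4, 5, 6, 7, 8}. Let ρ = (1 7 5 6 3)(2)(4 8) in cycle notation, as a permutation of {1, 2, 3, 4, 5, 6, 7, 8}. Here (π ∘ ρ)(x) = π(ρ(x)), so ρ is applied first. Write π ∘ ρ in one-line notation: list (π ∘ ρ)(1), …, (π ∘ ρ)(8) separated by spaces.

Chase each element through ρ then π: 1 → 7 → 8; 2 → 2 → 4; 3 → 1 → 1; 4 → 8 → 6; 5 → 6 → 3; 6 → 3 → 7; 7 → 5 → 5; 8 → 4 → 2.
So π ∘ ρ in one-line form is 8 4 1 6 3 7 5 2.

8 4 1 6 3 7 5 2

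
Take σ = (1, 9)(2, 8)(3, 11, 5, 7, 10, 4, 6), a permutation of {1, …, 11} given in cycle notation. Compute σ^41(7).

5

7 lies in the 7-cycle (3, 11, 5, 7, 10, 4, 6).
On a 7-cycle, σ^7 is the identity, so σ^41 = σ^6 there (41 ≡ 6 mod 7).
Advancing 6 steps from 7: 7 → 10 → 4 → 6 → 3 → 11 → 5.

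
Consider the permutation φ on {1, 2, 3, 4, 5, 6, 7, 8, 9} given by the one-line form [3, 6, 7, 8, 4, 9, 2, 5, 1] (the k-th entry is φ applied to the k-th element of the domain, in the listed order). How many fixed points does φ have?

No element satisfies φ(x) = x, so there are 0 fixed points.

0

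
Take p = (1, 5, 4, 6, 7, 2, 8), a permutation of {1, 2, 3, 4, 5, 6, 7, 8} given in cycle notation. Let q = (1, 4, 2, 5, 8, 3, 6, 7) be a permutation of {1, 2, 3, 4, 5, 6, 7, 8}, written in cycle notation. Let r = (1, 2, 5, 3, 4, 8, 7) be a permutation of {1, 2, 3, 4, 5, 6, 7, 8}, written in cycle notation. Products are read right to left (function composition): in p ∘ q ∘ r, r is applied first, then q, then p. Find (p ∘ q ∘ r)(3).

8

Apply the permutations in order: r(3) = 4, then q(4) = 2, then p(2) = 8. So (p ∘ q ∘ r)(3) = 8.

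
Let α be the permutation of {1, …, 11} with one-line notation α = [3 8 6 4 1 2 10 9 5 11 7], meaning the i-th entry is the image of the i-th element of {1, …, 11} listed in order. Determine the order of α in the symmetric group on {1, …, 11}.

21

Decomposing into disjoint cycles gives cycle lengths 7, 3, 1.
The order of α is the least common multiple of its cycle lengths: lcm(7, 3) = 21.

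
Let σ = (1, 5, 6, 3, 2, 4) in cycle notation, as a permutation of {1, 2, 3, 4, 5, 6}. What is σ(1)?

1 appears in (1, 5, 6, 3, 2, 4); the next entry (wrapping around) is 5.

5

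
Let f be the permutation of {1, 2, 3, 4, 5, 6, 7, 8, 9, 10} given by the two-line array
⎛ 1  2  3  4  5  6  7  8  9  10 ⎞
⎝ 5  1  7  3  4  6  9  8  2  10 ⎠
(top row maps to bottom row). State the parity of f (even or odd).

In disjoint-cycle form the cycle lengths are 7, 1, 1, 1.
A cycle of length ℓ contributes ℓ−1 transpositions, so f is a product of 6 transpositions — even.

even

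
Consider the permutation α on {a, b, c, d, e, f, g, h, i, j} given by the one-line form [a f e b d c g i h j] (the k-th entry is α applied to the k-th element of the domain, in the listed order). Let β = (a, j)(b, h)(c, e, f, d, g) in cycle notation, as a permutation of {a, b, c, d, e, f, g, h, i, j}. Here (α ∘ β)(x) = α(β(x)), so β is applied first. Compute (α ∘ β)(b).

(α ∘ β)(b) = α(β(b)). β(b) = h, then α(h) = i. So (α ∘ β)(b) = i.

i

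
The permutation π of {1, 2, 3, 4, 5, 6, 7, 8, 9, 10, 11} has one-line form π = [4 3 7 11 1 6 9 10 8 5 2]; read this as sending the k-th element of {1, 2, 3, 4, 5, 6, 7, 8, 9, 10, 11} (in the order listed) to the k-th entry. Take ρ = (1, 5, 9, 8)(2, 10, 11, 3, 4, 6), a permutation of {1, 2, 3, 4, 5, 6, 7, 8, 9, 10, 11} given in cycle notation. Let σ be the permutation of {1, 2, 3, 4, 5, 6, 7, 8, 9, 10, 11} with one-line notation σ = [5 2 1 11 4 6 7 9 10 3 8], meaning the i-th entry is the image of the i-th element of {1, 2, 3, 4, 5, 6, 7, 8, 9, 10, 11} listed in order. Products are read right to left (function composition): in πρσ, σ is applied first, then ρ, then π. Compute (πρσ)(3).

(πρσ)(3) = π(ρ(σ(3))). σ(3) = 1, then ρ(1) = 5, then π(5) = 1, so the result is 1.

1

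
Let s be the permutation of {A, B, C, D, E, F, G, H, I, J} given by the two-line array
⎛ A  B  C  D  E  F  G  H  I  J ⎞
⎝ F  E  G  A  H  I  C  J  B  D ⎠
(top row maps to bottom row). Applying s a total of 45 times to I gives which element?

Tracing I → B → … returns to I after 8 steps, so I lies in an 8-cycle (A, F, I, B, E, H, J, D).
On an 8-cycle, s^8 is the identity, so s^45 = s^5 there (45 ≡ 5 mod 8).
Stepping 5 places around the cycle: I → B → E → H → J → D.

D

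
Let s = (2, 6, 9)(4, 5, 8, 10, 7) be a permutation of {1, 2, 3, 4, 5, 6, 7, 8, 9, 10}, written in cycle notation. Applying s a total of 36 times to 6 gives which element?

6 lies in the 3-cycle (2, 6, 9).
On a 3-cycle, s^3 is the identity, so s^36 = s^0 there (36 ≡ 0 mod 3).
So s^36(6) = 6.

6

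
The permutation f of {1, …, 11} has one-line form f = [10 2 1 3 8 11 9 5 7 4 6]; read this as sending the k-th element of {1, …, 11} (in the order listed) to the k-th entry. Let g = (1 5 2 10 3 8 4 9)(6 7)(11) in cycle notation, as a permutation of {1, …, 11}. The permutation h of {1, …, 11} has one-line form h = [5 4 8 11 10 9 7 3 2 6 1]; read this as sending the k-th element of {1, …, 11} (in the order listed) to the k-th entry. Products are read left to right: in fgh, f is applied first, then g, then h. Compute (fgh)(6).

Apply the permutations in order: f(6) = 11, then g(11) = 11, then h(11) = 1. So (fgh)(6) = 1.

1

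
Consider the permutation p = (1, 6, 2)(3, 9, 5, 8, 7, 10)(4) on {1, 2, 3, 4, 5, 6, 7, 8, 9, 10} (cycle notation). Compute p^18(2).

2 lies in the 3-cycle (1, 6, 2).
On a 3-cycle, p^3 is the identity, so p^18 = p^0 there (18 ≡ 0 mod 3).
So p^18(2) = 2.

2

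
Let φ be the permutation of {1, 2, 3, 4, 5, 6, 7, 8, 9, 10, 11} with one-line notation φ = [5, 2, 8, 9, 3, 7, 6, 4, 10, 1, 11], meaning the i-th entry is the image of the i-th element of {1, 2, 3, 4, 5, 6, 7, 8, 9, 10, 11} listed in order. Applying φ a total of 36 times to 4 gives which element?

Tracing 4 → 9 → … returns to 4 after 7 steps, so 4 lies in a 7-cycle (1 5 3 8 4 9 10).
Powers repeat with period 7 on this cycle, and 36 mod 7 = 1, so φ^36(4) = φ^1(4).
Advancing 1 step from 4: 4 → 9.

9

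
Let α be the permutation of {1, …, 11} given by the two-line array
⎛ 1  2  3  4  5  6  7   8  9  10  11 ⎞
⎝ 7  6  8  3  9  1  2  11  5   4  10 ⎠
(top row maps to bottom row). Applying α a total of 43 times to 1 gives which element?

6

Tracing 1 → 7 → … returns to 1 after 4 steps, so 1 lies in a 4-cycle (1, 7, 2, 6).
On a 4-cycle, α^4 is the identity, so α^43 = α^3 there (43 ≡ 3 mod 4).
Advancing 3 steps from 1: 1 → 7 → 2 → 6.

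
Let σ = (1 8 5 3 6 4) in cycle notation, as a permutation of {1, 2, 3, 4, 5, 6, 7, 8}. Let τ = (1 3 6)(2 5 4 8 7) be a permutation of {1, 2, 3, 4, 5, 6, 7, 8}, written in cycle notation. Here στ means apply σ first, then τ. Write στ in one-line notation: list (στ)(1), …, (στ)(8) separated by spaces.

7 5 1 3 6 8 2 4

(στ)(x) = τ(σ(x)). Computing each image: τ(σ(1)) = τ(8) = 7, τ(σ(2)) = τ(2) = 5, τ(σ(3)) = τ(6) = 1, τ(σ(4)) = τ(1) = 3, τ(σ(5)) = τ(3) = 6, τ(σ(6)) = τ(4) = 8, τ(σ(7)) = τ(7) = 2, τ(σ(8)) = τ(5) = 4.
Hence στ = [7 5 1 3 6 8 2 4].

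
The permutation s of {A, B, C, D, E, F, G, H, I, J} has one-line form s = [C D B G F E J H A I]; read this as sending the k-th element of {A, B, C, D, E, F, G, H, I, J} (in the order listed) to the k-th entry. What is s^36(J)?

I

Tracing J → I → … returns to J after 7 steps, so J lies in a 7-cycle (A C B D G J I).
Since the cycle has length 7, s^36 acts on it the same as s^1 (36 mod 7 = 1).
Stepping 1 place around the cycle: J → I.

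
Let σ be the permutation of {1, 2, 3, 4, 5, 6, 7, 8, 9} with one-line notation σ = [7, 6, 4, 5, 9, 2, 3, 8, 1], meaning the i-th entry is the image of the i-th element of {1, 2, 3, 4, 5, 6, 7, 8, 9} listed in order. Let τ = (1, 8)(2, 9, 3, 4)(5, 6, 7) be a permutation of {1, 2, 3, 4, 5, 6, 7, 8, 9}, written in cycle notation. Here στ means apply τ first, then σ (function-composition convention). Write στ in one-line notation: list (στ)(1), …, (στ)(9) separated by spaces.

8 1 5 6 2 3 9 7 4

(στ)(x) = σ(τ(x)). Computing each image: σ(τ(1)) = σ(8) = 8, σ(τ(2)) = σ(9) = 1, σ(τ(3)) = σ(4) = 5, σ(τ(4)) = σ(2) = 6, σ(τ(5)) = σ(6) = 2, σ(τ(6)) = σ(7) = 3, σ(τ(7)) = σ(5) = 9, σ(τ(8)) = σ(1) = 7, σ(τ(9)) = σ(3) = 4.
Hence στ = [8 1 5 6 2 3 9 7 4].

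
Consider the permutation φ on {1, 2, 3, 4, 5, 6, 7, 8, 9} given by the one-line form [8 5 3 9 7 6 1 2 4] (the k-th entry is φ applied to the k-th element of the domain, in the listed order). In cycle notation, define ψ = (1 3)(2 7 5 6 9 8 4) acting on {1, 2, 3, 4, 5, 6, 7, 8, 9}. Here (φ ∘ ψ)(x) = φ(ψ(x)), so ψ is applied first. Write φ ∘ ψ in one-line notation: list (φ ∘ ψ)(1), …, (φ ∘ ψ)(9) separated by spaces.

3 1 8 5 6 4 7 9 2

(φ ∘ ψ)(x) = φ(ψ(x)). Computing each image: φ(ψ(1)) = φ(3) = 3, φ(ψ(2)) = φ(7) = 1, φ(ψ(3)) = φ(1) = 8, φ(ψ(4)) = φ(2) = 5, φ(ψ(5)) = φ(6) = 6, φ(ψ(6)) = φ(9) = 4, φ(ψ(7)) = φ(5) = 7, φ(ψ(8)) = φ(4) = 9, φ(ψ(9)) = φ(8) = 2.
Hence φ ∘ ψ = [3 1 8 5 6 4 7 9 2].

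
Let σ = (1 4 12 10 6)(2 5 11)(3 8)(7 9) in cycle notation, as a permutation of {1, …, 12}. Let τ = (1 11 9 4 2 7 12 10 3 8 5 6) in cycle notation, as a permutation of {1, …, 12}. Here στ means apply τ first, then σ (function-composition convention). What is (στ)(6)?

4

First apply τ: τ(6) = 1, then σ(1) = 4. Thus (στ)(6) = 4.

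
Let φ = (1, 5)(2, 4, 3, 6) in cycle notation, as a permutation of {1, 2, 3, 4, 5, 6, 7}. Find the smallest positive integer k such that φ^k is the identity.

The disjoint cycles have lengths 4, 2, 1.
Since disjoint cycles commute, ord(φ) = lcm(4, 2) = 4.

4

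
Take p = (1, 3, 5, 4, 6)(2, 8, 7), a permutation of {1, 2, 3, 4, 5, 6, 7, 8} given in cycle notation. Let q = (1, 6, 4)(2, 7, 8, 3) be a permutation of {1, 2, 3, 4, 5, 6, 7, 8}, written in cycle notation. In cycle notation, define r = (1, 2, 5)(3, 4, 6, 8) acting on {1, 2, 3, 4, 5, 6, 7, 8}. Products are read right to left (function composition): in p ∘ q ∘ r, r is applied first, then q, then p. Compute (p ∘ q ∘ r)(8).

8

Chase 8: r(8) = 3; q(3) = 2; p(2) = 8. Hence (p ∘ q ∘ r)(8) = 8.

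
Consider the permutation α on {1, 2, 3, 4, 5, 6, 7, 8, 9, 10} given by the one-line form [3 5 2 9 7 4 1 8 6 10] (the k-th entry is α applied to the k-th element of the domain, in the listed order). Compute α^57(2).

7

Tracing 2 → 5 → … returns to 2 after 5 steps, so 2 lies in a 5-cycle (1, 3, 2, 5, 7).
Powers repeat with period 5 on this cycle, and 57 mod 5 = 2, so α^57(2) = α^2(2).
Stepping 2 places around the cycle: 2 → 5 → 7.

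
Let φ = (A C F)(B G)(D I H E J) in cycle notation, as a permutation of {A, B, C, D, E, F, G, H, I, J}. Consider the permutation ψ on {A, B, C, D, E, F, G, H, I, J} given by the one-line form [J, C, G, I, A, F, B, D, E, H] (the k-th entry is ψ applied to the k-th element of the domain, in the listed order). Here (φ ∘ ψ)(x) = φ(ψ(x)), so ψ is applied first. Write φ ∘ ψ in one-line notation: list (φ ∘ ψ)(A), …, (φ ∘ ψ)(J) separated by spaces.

D F B H C A G I J E

Chase each element through ψ then φ: A → J → D; B → C → F; C → G → B; D → I → H; E → A → C; F → F → A; G → B → G; H → D → I; I → E → J; J → H → E.
So φ ∘ ψ in one-line form is D F B H C A G I J E.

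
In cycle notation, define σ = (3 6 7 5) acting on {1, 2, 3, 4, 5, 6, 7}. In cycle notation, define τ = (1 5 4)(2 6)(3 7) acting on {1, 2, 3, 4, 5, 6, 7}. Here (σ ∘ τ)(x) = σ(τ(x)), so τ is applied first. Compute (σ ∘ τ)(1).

3

τ(1) = 5, then σ(5) = 3; composing gives (σ ∘ τ)(1) = 3.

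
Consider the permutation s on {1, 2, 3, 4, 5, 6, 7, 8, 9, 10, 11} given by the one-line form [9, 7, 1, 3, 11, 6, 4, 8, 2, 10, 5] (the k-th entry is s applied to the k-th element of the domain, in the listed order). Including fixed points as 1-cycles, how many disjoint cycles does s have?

The cycle decomposition is (1 9 2 7 4 3)(5 11)(6)(8)(10), which has 5 cycles (counting 1-cycles).

5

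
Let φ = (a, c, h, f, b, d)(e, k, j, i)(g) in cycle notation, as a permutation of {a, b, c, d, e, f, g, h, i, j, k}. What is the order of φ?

12

The cycle type of φ is (6, 4, 1).
The order of φ is the least common multiple of its cycle lengths: lcm(6, 4) = 12.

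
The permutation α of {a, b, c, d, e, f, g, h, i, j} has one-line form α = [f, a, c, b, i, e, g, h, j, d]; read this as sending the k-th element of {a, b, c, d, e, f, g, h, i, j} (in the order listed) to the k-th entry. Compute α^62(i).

e

Tracing i → j → … returns to i after 7 steps, so i lies in a 7-cycle (a, f, e, i, j, d, b).
On a 7-cycle, α^7 is the identity, so α^62 = α^6 there (62 ≡ 6 mod 7).
Stepping 6 places around the cycle: i → j → d → b → a → f → e.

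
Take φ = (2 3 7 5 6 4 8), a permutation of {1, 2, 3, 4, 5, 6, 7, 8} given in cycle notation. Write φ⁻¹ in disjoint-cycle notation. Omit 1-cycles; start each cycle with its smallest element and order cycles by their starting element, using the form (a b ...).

If φ sends a → b within a cycle, φ⁻¹ sends b → a; equivalently, reverse each cycle.
Reversing each cycle of φ and rotating so the smallest element leads gives (2 8 4 6 5 7 3).

(2 8 4 6 5 7 3)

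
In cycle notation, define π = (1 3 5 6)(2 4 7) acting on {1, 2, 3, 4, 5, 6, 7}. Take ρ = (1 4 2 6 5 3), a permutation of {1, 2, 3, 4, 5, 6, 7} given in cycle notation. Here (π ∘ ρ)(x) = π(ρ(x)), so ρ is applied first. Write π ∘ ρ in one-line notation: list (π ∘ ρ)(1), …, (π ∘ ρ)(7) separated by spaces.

Chase each element through ρ then π: 1 → 4 → 7; 2 → 6 → 1; 3 → 1 → 3; 4 → 2 → 4; 5 → 3 → 5; 6 → 5 → 6; 7 → 7 → 2.
Collecting the images, π ∘ ρ = [7 1 3 4 5 6 2].

7 1 3 4 5 6 2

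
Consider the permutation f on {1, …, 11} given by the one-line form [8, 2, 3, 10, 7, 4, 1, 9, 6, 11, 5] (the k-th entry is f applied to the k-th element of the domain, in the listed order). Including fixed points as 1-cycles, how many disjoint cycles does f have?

3

The cycle decomposition is (1, 8, 9, 6, 4, 10, 11, 5, 7)(2)(3), which has 3 cycles (counting 1-cycles).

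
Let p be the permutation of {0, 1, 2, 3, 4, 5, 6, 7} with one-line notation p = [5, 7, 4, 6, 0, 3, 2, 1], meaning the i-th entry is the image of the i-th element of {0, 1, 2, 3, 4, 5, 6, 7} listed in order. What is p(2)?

2 is element number 3 of the domain, and entry number 3 of the one-line form is 4, so p(2) = 4.

4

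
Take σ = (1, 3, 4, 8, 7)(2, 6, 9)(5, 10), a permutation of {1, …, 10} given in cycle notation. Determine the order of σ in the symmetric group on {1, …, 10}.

30

The cycle type of σ is (5, 3, 2).
The order is lcm(5, 3, 2) = 30.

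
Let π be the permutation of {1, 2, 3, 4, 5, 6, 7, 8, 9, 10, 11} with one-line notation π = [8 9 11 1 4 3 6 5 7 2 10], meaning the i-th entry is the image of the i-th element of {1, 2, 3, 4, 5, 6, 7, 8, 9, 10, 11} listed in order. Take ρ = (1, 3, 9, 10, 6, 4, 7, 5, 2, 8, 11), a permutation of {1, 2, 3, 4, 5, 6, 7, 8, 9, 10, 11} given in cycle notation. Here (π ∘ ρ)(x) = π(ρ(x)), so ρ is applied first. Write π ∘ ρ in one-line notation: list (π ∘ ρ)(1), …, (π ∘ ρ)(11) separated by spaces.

11 5 7 6 9 1 4 10 2 3 8

(π ∘ ρ)(x) = π(ρ(x)). Computing each image: π(ρ(1)) = π(3) = 11, π(ρ(2)) = π(8) = 5, π(ρ(3)) = π(9) = 7, π(ρ(4)) = π(7) = 6, π(ρ(5)) = π(2) = 9, π(ρ(6)) = π(4) = 1, π(ρ(7)) = π(5) = 4, π(ρ(8)) = π(11) = 10, π(ρ(9)) = π(10) = 2, π(ρ(10)) = π(6) = 3, π(ρ(11)) = π(1) = 8.
Hence π ∘ ρ = [11 5 7 6 9 1 4 10 2 3 8].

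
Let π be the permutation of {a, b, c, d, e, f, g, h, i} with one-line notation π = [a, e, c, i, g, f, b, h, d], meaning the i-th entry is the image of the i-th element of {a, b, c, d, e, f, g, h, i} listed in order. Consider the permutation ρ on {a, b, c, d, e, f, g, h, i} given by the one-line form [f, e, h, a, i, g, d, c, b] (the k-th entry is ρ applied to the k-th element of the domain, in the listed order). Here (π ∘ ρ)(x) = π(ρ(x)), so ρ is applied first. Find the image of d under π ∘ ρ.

(π ∘ ρ)(d) = π(ρ(d)). ρ(d) = a, then π(a) = a. So (π ∘ ρ)(d) = a.

a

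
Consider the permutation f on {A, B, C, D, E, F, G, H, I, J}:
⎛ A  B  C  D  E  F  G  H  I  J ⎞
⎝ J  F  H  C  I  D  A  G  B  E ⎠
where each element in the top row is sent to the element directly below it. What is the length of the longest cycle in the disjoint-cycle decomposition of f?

10

Decomposing into disjoint cycles gives (A, J, E, I, B, F, D, C, H, G); the longest has length 10.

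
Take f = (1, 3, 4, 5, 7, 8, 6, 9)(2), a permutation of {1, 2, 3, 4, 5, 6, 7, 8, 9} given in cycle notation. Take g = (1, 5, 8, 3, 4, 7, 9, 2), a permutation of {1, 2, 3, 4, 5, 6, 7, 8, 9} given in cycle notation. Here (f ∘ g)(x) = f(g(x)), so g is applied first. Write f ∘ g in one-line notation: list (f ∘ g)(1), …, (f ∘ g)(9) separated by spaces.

(f ∘ g)(x) = f(g(x)). Computing each image: f(g(1)) = f(5) = 7, f(g(2)) = f(1) = 3, f(g(3)) = f(4) = 5, f(g(4)) = f(7) = 8, f(g(5)) = f(8) = 6, f(g(6)) = f(6) = 9, f(g(7)) = f(9) = 1, f(g(8)) = f(3) = 4, f(g(9)) = f(2) = 2.
Hence f ∘ g = [7 3 5 8 6 9 1 4 2].

7 3 5 8 6 9 1 4 2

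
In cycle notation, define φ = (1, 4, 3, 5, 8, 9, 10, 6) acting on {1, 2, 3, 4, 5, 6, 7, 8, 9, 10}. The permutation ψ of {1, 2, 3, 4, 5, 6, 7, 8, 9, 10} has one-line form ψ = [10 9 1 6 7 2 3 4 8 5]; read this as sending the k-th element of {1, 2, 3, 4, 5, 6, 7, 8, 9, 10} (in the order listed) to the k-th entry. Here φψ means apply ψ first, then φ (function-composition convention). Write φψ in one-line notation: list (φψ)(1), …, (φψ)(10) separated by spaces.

6 10 4 1 7 2 5 3 9 8

Chase each element through ψ then φ: 1 → 10 → 6; 2 → 9 → 10; 3 → 1 → 4; 4 → 6 → 1; 5 → 7 → 7; 6 → 2 → 2; 7 → 3 → 5; 8 → 4 → 3; 9 → 8 → 9; 10 → 5 → 8.
Collecting the images, φψ = [6 10 4 1 7 2 5 3 9 8].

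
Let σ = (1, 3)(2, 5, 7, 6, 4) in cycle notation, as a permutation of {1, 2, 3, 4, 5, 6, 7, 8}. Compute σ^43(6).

6 lies in the 5-cycle (2, 5, 7, 6, 4).
Powers repeat with period 5 on this cycle, and 43 mod 5 = 3, so σ^43(6) = σ^3(6).
Stepping 3 places around the cycle: 6 → 4 → 2 → 5.

5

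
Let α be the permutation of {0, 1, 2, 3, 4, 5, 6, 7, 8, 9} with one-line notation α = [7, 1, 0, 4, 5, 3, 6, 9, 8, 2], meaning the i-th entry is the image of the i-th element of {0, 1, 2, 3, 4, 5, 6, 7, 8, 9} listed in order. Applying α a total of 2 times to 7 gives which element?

2

Tracing 7 → 9 → … returns to 7 after 4 steps, so 7 lies in a 4-cycle (0 7 9 2).
Stepping 2 places around the cycle: 7 → 9 → 2.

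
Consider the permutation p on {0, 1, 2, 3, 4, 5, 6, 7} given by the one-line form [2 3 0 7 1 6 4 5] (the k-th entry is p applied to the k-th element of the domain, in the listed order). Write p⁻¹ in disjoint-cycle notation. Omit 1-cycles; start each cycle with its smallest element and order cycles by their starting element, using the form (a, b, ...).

The cycle decomposition of p is (0, 2)(1, 3, 7, 5, 6, 4).
Reversing each cycle (and rotating so the smallest element leads) gives p⁻¹ = (0, 2)(1, 4, 6, 5, 7, 3).

(0, 2)(1, 4, 6, 5, 7, 3)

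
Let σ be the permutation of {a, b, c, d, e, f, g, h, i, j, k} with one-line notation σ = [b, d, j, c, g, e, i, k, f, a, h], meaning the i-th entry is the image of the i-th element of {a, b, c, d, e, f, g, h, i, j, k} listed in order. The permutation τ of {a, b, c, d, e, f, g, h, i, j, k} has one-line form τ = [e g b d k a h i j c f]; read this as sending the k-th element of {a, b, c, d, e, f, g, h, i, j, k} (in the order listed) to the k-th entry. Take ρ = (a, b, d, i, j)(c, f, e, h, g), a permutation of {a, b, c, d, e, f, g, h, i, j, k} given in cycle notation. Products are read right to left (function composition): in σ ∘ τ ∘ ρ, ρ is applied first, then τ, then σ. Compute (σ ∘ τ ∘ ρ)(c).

(σ ∘ τ ∘ ρ)(c) = σ(τ(ρ(c))). ρ(c) = f, then τ(f) = a, then σ(a) = b, so the result is b.

b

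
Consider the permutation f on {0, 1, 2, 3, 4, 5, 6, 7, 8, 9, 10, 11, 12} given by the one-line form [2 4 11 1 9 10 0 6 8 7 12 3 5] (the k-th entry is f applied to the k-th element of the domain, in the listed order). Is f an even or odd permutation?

even

In disjoint-cycle form the cycle lengths are 9, 3, 1.
A cycle is odd iff its length is even; f has 0 even-length cycles, so sgn(f) = (−1)^0 and f is even.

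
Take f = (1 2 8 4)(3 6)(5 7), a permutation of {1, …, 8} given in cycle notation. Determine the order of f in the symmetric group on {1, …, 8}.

The disjoint cycles have lengths 4, 2, 2.
Since disjoint cycles commute, ord(f) = lcm(4, 2, 2) = 4.

4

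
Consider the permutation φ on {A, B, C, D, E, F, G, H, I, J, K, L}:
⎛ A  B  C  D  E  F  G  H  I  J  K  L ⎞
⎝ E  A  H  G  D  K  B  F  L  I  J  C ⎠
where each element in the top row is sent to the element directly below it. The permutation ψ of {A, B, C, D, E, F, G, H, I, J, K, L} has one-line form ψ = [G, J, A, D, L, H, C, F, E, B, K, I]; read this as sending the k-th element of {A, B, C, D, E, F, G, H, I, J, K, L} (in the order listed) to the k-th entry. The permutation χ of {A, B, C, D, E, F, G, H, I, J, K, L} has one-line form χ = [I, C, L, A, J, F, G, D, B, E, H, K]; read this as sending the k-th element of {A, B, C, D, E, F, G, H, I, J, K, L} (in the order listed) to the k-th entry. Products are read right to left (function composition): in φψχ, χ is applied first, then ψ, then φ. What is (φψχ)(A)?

D

Chase A: χ(A) = I; ψ(I) = E; φ(E) = D. Hence (φψχ)(A) = D.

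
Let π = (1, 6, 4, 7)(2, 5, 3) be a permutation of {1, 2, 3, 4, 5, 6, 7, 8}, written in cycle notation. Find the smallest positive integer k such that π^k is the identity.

12

The cycle type of π is (4, 3, 1).
Since disjoint cycles commute, ord(π) = lcm(4, 3) = 12.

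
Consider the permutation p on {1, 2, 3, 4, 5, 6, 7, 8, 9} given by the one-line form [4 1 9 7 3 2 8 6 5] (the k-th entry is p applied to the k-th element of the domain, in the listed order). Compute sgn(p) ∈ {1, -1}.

In disjoint-cycle form the cycle lengths are 6, 3.
A cycle of length ℓ contributes ℓ−1 transpositions, so p is a product of 5 + 2 = 7 transpositions — odd.

-1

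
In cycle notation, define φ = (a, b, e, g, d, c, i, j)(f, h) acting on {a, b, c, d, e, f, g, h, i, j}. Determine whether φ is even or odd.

even

The cycle lengths are 8, 2.
A cycle of length ℓ contributes ℓ−1 transpositions, so φ is a product of 7 + 1 = 8 transpositions — even.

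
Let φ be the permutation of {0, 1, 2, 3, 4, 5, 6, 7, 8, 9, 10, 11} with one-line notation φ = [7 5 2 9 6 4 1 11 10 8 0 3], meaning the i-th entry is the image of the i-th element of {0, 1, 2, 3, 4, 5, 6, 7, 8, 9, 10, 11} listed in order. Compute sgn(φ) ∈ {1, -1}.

-1

In disjoint-cycle form the cycle lengths are 7, 4, 1.
A cycle is odd iff its length is even; φ has 1 even-length cycle, so sgn(φ) = (−1)^1 and φ is odd.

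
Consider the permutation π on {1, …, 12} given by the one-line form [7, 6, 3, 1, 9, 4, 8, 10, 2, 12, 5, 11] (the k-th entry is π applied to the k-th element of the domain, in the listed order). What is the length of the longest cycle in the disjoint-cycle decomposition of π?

11

Decomposing into disjoint cycles gives (1 7 8 10 12 11 5 9 2 6 4); the longest has length 11.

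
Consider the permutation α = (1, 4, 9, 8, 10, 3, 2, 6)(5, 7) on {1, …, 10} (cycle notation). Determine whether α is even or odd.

The cycle lengths are 8, 2.
A cycle is odd iff its length is even; α has 2 even-length cycles, so sgn(α) = (−1)^2 and α is even.

even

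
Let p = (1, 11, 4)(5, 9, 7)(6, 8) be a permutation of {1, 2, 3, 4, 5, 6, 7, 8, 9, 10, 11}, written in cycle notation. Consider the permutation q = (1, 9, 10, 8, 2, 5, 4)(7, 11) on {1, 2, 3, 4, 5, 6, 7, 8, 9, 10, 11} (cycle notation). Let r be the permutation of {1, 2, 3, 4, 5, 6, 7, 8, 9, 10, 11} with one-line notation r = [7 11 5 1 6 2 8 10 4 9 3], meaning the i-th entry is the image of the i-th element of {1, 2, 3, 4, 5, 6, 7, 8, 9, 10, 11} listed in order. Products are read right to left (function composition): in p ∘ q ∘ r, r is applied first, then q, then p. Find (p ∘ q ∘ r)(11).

3

Chase 11: r(11) = 3; q(3) = 3; p(3) = 3. Hence (p ∘ q ∘ r)(11) = 3.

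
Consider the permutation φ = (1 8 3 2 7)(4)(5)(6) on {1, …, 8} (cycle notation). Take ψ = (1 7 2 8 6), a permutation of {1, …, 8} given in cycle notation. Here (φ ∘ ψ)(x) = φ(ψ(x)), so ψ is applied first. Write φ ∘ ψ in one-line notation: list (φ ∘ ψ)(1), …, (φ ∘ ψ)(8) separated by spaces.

For each element, apply ψ then φ: 1 → 7 → 1; 2 → 8 → 3; 3 → 3 → 2; 4 → 4 → 4; 5 → 5 → 5; 6 → 1 → 8; 7 → 2 → 7; 8 → 6 → 6.
So φ ∘ ψ in one-line form is 1 3 2 4 5 8 7 6.

1 3 2 4 5 8 7 6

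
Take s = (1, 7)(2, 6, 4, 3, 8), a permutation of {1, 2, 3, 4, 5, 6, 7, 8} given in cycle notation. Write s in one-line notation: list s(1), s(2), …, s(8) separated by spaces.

7 6 8 3 5 4 1 2

Each element maps to the next entry in its cycle (wrapping to the front): 1→7, 2→6, 3→8, 4→3, 5→5, 6→4, 7→1, 8→2.
So the one-line form is 7 6 8 3 5 4 1 2.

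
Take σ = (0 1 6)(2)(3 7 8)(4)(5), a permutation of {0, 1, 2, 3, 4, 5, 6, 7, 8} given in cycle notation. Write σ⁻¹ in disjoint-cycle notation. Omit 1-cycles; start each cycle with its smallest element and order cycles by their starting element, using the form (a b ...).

(0 6 1)(3 8 7)

The inverse reverses each cycle.
After reversing and putting each cycle's least element first, σ⁻¹ = (0 6 1)(3 8 7).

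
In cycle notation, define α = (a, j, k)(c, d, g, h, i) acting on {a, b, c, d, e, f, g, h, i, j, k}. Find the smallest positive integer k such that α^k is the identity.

The cycle type of α is (5, 3, 1, 1, 1).
The order of α is the least common multiple of its cycle lengths: lcm(5, 3) = 15.

15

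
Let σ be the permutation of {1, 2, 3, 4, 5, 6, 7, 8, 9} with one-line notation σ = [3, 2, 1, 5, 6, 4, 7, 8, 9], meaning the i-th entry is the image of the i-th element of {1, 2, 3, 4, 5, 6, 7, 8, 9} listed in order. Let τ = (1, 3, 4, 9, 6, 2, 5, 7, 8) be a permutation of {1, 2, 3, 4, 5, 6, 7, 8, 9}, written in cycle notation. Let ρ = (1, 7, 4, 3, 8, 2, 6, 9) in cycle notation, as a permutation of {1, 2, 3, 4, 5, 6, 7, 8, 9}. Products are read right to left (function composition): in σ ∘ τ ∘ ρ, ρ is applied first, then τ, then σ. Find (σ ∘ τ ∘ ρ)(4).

Chase 4: ρ(4) = 3; τ(3) = 4; σ(4) = 5. Hence (σ ∘ τ ∘ ρ)(4) = 5.

5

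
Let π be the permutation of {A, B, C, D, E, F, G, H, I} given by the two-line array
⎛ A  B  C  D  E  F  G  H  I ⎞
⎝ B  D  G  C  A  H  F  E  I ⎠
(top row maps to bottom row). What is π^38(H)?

Tracing H → E → … returns to H after 8 steps, so H lies in an 8-cycle (A B D C G F H E).
On an 8-cycle, π^8 is the identity, so π^38 = π^6 there (38 ≡ 6 mod 8).
Stepping 6 places around the cycle: H → E → A → B → D → C → G.

G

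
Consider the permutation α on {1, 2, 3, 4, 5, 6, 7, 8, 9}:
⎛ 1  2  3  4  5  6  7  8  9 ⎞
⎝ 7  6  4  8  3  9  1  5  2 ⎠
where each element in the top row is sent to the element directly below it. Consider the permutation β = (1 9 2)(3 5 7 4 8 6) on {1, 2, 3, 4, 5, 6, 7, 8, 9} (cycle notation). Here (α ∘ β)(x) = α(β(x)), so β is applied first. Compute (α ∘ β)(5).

1

β(5) = 7, then α(7) = 1; composing gives (α ∘ β)(5) = 1.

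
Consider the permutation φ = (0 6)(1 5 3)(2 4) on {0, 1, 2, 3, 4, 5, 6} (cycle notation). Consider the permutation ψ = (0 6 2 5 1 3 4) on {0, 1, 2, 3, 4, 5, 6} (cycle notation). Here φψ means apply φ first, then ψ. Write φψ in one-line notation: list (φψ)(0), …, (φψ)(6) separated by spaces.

For each element, apply φ then ψ: 0 → 6 → 2; 1 → 5 → 1; 2 → 4 → 0; 3 → 1 → 3; 4 → 2 → 5; 5 → 3 → 4; 6 → 0 → 6.
Collecting the images, φψ = [2 1 0 3 5 4 6].

2 1 0 3 5 4 6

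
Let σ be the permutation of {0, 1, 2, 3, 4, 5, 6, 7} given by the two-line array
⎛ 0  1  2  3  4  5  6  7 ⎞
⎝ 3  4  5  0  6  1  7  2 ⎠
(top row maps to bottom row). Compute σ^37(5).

Tracing 5 → 1 → … returns to 5 after 6 steps, so 5 lies in a 6-cycle (1, 4, 6, 7, 2, 5).
Powers repeat with period 6 on this cycle, and 37 mod 6 = 1, so σ^37(5) = σ^1(5).
Stepping 1 place around the cycle: 5 → 1.

1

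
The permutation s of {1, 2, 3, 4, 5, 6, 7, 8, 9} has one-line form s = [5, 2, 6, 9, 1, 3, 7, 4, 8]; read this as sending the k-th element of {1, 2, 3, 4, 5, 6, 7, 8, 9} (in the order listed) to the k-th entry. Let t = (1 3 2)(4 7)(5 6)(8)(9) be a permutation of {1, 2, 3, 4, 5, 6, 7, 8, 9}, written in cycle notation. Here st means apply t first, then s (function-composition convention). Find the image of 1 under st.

6

t(1) = 3, then s(3) = 6; composing gives (st)(1) = 6.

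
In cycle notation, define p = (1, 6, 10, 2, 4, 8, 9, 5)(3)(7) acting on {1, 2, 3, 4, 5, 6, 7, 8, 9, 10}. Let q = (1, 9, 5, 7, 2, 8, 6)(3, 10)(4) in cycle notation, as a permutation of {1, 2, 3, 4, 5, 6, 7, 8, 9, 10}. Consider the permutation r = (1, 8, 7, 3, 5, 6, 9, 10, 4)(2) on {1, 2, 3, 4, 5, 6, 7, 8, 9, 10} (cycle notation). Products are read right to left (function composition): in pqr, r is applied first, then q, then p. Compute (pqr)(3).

Chase 3: r(3) = 5; q(5) = 7; p(7) = 7. Hence (pqr)(3) = 7.

7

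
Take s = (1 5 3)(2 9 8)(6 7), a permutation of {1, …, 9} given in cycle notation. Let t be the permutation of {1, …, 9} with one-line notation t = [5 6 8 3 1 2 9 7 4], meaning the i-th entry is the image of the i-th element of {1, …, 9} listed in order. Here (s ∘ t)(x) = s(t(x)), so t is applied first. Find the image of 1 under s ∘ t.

3

First apply t: t(1) = 5, then s(5) = 3. Thus (s ∘ t)(1) = 3.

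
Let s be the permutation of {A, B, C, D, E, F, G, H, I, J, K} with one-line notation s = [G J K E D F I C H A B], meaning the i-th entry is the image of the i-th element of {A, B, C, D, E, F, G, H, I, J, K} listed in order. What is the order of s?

The disjoint-cycle form of s has cycle lengths 8, 2, 1.
The order of s is the least common multiple of its cycle lengths: lcm(8, 2) = 8.

8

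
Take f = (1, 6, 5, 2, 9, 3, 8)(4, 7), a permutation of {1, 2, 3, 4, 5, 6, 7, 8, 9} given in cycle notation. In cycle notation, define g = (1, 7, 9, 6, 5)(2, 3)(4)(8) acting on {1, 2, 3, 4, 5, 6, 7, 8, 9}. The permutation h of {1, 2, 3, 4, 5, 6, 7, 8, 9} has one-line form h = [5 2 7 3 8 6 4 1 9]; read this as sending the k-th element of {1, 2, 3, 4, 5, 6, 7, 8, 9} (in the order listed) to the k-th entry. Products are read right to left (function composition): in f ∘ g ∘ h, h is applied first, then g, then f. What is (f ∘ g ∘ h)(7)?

Apply the permutations in order: h(7) = 4, then g(4) = 4, then f(4) = 7. So (f ∘ g ∘ h)(7) = 7.

7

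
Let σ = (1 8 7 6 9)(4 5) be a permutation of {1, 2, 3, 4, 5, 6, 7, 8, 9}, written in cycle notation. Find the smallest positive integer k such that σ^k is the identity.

10

The cycle type of σ is (5, 2, 1, 1).
Since disjoint cycles commute, ord(σ) = lcm(5, 2) = 10.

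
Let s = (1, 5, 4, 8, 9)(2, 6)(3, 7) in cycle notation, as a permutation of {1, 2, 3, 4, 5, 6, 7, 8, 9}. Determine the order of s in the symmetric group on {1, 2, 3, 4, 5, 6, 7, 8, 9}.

The cycle type of s is (5, 2, 2).
The order of s is the least common multiple of its cycle lengths: lcm(5, 2, 2) = 10.

10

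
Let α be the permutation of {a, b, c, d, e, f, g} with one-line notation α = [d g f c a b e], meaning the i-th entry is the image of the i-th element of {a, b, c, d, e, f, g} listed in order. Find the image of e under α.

e is element number 5 of the domain, and entry number 5 of the one-line form is a, so α(e) = a.

a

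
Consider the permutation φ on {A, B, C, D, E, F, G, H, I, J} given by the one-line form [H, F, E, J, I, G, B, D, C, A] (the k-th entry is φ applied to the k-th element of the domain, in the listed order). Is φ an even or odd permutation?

In disjoint-cycle form the cycle lengths are 4, 3, 3.
A cycle is odd iff its length is even; φ has 1 even-length cycle, so sgn(φ) = (−1)^1 and φ is odd.

odd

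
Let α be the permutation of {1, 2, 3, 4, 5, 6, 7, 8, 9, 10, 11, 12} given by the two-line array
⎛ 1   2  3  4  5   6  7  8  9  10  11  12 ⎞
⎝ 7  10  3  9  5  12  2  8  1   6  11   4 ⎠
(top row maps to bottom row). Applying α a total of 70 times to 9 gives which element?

12

Tracing 9 → 1 → … returns to 9 after 8 steps, so 9 lies in an 8-cycle (1 7 2 10 6 12 4 9).
Powers repeat with period 8 on this cycle, and 70 mod 8 = 6, so α^70(9) = α^6(9).
Advancing 6 steps from 9: 9 → 1 → 7 → 2 → 10 → 6 → 12.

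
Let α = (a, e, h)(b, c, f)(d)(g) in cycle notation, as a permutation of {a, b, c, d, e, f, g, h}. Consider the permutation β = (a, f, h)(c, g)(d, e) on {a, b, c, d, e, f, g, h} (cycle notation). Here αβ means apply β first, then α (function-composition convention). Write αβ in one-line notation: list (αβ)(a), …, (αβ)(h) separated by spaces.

b c g h d a f e

(αβ)(x) = α(β(x)). Computing each image: α(β(a)) = α(f) = b, α(β(b)) = α(b) = c, α(β(c)) = α(g) = g, α(β(d)) = α(e) = h, α(β(e)) = α(d) = d, α(β(f)) = α(h) = a, α(β(g)) = α(c) = f, α(β(h)) = α(a) = e.
Hence αβ = [b c g h d a f e].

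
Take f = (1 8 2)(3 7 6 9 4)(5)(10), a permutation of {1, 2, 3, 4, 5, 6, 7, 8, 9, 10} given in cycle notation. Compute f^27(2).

2 lies in the 3-cycle (1 8 2).
Powers repeat with period 3 on this cycle, and 27 mod 3 = 0, so f^27(2) = f^0(2).
So f^27(2) = 2.

2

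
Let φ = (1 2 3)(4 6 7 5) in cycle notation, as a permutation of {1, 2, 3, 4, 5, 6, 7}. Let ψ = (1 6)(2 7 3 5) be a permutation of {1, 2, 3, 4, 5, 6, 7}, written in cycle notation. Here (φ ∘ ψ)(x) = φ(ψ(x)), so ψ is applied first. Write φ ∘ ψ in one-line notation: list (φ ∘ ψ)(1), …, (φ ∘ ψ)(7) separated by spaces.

7 5 4 6 3 2 1

(φ ∘ ψ)(x) = φ(ψ(x)). Computing each image: φ(ψ(1)) = φ(6) = 7, φ(ψ(2)) = φ(7) = 5, φ(ψ(3)) = φ(5) = 4, φ(ψ(4)) = φ(4) = 6, φ(ψ(5)) = φ(2) = 3, φ(ψ(6)) = φ(1) = 2, φ(ψ(7)) = φ(3) = 1.
Hence φ ∘ ψ = [7 5 4 6 3 2 1].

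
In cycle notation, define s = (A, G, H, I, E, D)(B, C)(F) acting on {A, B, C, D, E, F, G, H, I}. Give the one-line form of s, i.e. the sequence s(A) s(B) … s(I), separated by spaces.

Each element maps to the next entry in its cycle (wrapping to the front): A→G, B→C, C→B, D→A, E→D, F→F, G→H, H→I, I→E.
So the one-line form is G C B A D F H I E.

G C B A D F H I E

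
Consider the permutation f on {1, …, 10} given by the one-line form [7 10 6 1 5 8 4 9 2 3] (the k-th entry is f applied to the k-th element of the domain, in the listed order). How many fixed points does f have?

1

The fixed points (elements with f(x) = x) are {5}, so there is 1.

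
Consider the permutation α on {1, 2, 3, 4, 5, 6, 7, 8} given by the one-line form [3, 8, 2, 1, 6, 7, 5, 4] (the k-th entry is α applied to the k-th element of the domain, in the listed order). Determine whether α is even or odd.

In disjoint-cycle form the cycle lengths are 5, 3.
A cycle is odd iff its length is even; α has 0 even-length cycles, so sgn(α) = (−1)^0 and α is even.

even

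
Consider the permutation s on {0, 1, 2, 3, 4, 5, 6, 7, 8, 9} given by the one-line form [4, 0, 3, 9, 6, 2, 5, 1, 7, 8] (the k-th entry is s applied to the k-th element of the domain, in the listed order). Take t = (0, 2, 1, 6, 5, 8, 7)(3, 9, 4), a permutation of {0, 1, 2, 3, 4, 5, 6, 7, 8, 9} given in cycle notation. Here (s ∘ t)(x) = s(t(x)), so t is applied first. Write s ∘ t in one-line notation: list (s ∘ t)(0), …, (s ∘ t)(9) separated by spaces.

3 5 0 8 9 7 2 4 1 6

For each element, apply t then s: 0 → 2 → 3; 1 → 6 → 5; 2 → 1 → 0; 3 → 9 → 8; 4 → 3 → 9; 5 → 8 → 7; 6 → 5 → 2; 7 → 0 → 4; 8 → 7 → 1; 9 → 4 → 6.
Collecting the images, s ∘ t = [3 5 0 8 9 7 2 4 1 6].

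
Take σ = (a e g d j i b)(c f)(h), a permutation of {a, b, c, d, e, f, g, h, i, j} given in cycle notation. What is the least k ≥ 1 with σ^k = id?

The disjoint cycles have lengths 7, 2, 1.
Since disjoint cycles commute, ord(σ) = lcm(7, 2) = 14.

14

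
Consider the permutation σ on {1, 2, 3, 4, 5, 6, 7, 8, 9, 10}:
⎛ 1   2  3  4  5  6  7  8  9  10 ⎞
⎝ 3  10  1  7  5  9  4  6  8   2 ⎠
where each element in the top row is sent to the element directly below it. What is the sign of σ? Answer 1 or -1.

In disjoint-cycle form the cycle lengths are 3, 2, 2, 2, 1.
A cycle of length ℓ contributes ℓ−1 transpositions, so σ is a product of 2 + 1 + 1 + 1 = 5 transpositions — odd.

-1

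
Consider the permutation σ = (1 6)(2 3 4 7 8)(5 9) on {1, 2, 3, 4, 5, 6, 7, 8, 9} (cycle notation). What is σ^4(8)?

8 lies in the 5-cycle (2 3 4 7 8).
Stepping 4 places around the cycle: 8 → 2 → 3 → 4 → 7.

7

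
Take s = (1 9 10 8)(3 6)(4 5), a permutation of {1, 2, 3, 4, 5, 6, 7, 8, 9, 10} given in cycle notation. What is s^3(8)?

10

8 lies in the 4-cycle (1 9 10 8).
Stepping 3 places around the cycle: 8 → 1 → 9 → 10.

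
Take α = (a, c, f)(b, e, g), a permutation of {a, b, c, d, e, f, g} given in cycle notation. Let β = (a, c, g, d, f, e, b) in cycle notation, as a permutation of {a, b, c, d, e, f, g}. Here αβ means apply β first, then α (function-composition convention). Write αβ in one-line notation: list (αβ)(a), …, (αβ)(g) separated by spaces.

f c b a e g d

Chase each element through β then α: a → c → f; b → a → c; c → g → b; d → f → a; e → b → e; f → e → g; g → d → d.
So αβ in one-line form is f c b a e g d.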